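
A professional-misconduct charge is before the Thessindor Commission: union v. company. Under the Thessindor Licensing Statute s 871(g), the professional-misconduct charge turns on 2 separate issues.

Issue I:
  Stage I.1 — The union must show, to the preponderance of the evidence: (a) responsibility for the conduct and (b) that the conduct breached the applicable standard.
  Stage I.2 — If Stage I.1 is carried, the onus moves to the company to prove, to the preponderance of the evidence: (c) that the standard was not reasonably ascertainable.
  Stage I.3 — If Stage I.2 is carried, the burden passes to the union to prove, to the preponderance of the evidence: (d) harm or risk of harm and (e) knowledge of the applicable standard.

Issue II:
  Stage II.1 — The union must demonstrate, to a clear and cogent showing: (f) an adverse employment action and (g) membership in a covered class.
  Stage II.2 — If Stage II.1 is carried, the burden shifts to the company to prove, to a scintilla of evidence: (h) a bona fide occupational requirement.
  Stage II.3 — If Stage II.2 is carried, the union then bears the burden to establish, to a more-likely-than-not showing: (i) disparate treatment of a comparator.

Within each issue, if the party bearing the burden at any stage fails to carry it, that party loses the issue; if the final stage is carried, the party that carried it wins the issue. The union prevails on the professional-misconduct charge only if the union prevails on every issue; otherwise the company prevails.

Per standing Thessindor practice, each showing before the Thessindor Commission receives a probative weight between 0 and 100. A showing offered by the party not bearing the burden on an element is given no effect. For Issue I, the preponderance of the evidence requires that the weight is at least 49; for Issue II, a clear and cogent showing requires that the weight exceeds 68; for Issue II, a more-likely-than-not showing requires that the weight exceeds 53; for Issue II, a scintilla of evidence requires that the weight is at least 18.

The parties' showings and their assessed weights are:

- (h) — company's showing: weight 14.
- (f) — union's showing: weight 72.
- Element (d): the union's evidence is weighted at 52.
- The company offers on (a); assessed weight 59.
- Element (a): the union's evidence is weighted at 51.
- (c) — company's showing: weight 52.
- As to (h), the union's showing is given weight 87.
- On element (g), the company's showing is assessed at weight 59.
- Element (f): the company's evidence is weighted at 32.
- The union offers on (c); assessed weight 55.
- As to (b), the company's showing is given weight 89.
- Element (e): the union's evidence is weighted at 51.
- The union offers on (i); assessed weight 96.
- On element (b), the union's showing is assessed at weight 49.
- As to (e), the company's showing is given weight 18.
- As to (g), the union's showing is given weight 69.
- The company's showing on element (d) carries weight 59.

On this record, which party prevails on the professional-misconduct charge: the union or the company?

union

— Issue I —
Stage I.1 (union, the preponderance of the evidence, weight is at least 49): (a) 51 (company's 59 disregarded) ≥ 49 — meets; (b) 49 (company's 89 disregarded) ≥ 49 — meets.
  Stage I.1 is satisfied; the onus moves to the company.
Stage I.2 (company, the preponderance of the evidence, weight is at least 49): (c) 52 (union's 55 disregarded) ≥ 49 — meets.
  Stage I.2 carried; the burden shifts to the union.
Stage I.3 (union, the preponderance of the evidence, weight is at least 49): (d) 52 (company's 59 disregarded) ≥ 49 — meets; (e) 51 (company's 18 disregarded) ≥ 49 — meets.
  The union carries the last stage.
Every stage carried; the union prevails on this issue.
— Issue II —
Stage II.1 (union, a clear and cogent showing, weight exceeds 68): (f) 72 (company's 32 disregarded) > 68 — meets; (g) 69 (company's 59 disregarded) > 68 — meets.
  The union carries Stage II.1; the company now bears the burden.
Stage II.2 (company, a scintilla of evidence, weight is at least 18): (h) 14 (union's 87 disregarded) < 18 — fails.
  Stage II.2 not carried; the company fails its burden.
The union prevails on this issue.
Per-issue: Issue I → union; Issue II → union. The union must prevail on every issue; overall, the union prevails.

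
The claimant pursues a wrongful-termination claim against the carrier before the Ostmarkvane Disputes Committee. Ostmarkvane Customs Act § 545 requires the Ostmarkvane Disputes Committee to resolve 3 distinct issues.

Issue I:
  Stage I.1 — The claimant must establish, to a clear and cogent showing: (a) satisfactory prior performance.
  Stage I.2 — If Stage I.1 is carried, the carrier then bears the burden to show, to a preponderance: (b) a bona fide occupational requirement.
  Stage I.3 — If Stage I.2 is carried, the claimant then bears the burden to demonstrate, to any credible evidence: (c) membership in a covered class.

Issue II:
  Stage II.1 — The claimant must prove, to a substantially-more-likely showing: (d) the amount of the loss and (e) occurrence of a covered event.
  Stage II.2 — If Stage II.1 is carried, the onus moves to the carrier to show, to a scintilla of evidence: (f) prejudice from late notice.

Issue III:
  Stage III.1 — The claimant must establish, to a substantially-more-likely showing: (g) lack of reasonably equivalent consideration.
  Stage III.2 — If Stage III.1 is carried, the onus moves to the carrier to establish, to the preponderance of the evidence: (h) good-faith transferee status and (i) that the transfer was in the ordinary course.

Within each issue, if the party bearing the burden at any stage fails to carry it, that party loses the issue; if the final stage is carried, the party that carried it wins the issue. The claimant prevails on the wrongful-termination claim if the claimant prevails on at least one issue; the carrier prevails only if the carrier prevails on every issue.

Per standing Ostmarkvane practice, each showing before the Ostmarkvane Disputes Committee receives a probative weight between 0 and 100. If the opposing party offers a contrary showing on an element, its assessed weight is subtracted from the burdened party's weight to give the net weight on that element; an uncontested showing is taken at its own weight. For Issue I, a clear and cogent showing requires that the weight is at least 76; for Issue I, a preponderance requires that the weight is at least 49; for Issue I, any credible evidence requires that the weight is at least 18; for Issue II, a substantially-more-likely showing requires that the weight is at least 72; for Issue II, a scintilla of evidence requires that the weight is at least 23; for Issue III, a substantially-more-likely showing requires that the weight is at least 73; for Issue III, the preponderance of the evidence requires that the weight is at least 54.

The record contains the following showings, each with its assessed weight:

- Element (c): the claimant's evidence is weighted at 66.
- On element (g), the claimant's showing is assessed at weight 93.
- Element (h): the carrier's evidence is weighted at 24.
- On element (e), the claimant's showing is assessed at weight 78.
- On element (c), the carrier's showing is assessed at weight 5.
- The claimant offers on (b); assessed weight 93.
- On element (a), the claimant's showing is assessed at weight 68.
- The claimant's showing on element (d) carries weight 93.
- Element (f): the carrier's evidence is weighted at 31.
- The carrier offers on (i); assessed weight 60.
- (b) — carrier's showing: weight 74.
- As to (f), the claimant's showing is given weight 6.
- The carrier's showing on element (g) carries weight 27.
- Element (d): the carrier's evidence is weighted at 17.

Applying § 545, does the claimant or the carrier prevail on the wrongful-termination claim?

carrier

— Issue I —
At Stage I.1 the claimant must meet a clear and cogent showing (weight is at least 76): on (a) the weight is 68, which does not reach 76, so (a) does not meet the standard.
  The claimant does not carry Stage I.1.
The carrier prevails on this issue.
— Issue II —
Stage II.1 (claimant, a substantially-more-likely showing, weight is at least 72): (d) net 93−17=76 ≥ 72 — meets; (e) 78 ≥ 72 — meets.
  All elements met. The burden passes to the carrier.
Stage II.2 (carrier, a scintilla of evidence, weight is at least 23): (f) net 31−6=25 ≥ 23 — meets.
  All elements met at the final stage.
Every stage carried; the carrier prevails on this issue.
— Issue III —
Stage III.1 (claimant, a substantially-more-likely showing, weight is at least 73): (g) net 93−27=66 < 73 — fails.
  Not every element is met, so the claimant fails to carry Stage III.1.
The analysis ends at Stage III.1; the carrier prevails on this issue.
Per-issue: Issue I → carrier; Issue II → carrier; Issue III → carrier. The claimant must prevail on at least one issue; overall, the carrier prevails.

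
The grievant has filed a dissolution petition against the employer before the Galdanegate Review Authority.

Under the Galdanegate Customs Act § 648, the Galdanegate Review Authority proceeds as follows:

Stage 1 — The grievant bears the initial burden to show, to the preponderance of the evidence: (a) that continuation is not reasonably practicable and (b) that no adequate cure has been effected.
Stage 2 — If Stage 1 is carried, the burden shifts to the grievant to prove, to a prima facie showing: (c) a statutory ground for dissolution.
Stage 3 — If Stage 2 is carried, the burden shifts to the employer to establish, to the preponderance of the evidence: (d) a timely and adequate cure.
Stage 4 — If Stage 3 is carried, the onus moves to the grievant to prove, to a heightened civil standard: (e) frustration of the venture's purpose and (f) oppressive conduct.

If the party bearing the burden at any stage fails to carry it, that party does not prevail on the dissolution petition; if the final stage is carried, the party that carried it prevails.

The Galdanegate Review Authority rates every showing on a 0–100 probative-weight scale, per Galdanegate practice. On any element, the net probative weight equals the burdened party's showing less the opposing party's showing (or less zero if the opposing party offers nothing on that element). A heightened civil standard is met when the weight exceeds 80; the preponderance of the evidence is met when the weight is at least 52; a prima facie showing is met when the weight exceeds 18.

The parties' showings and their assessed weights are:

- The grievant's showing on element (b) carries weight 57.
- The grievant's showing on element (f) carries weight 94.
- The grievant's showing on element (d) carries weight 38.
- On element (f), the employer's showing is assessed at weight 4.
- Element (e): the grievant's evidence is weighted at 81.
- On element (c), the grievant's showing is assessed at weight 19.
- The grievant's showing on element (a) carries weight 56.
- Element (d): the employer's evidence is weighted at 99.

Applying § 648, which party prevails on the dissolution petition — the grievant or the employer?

grievant

At Stage 1 the grievant must meet the preponderance of the evidence (weight is at least 52): on (a) the weight is 56, ≥ 52, so (a) meets the standard; on (b) the weight is 57, which does reach 52, so (b) meets the standard.
  All elements met. The grievant retains the burden for Stage 2.
At Stage 2 the grievant must meet a prima facie showing (weight exceeds 18): on (c) the weight is 19, > 18, so (c) meets the standard.
  Stage 2 carried; the burden shifts to the employer.
At Stage 3 the employer must meet the preponderance of the evidence (weight is at least 52): on (d) the weight is 99 less the opposing 38 gives net 61, which does reach 52, so (d) meets the standard.
  Stage 3 is satisfied; the onus moves to the grievant.
At Stage 4 the grievant must meet a heightened civil standard (weight exceeds 80): on (e) the weight is 81, > 80, so (e) meets the standard; on (f) the weight is 94 less the opposing 4 gives net 90, > 80, so (f) meets the standard.
  All elements met at the final stage.
With every stage satisfied, the grievant prevails.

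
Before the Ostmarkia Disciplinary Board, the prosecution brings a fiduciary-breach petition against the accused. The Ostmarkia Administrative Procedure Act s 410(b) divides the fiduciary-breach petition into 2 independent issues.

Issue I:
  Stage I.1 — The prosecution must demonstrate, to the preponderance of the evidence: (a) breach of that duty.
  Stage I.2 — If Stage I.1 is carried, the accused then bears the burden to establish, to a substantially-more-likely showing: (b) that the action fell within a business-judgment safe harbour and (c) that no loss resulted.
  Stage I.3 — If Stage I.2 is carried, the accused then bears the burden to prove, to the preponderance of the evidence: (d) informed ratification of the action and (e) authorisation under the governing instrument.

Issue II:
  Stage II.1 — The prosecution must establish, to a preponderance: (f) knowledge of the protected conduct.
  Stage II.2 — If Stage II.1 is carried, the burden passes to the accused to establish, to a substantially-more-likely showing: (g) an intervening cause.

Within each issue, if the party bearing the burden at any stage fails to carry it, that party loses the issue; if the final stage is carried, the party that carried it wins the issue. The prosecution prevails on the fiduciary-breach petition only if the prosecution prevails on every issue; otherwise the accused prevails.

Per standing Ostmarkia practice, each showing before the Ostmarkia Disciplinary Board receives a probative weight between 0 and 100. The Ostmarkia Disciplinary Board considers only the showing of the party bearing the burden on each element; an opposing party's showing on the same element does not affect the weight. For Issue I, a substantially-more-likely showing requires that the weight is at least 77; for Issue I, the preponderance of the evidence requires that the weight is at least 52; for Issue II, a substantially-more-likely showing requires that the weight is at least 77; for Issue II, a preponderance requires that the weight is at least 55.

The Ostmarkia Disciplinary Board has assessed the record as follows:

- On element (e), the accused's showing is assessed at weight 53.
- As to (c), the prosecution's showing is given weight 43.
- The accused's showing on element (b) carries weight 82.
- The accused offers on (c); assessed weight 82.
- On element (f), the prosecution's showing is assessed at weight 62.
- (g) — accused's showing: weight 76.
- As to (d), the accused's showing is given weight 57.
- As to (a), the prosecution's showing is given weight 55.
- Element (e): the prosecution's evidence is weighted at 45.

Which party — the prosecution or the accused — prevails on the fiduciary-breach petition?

accused

— Issue I —
Stage I.1 — burden on prosecution; standard: the preponderance of the evidence (weight is at least 52).
    (a): 55 ≥ 52 [met]
  All elements met. The burden passes to the accused.
Stage I.2 — burden on accused; standard: a substantially-more-likely showing (weight is at least 77).
    (b): 82 ≥ 77 [met]
    (c): 82 (prosecution's 43 disregarded) ≥ 77 [met]
  All elements met. The accused retains the burden for Stage I.3.
Stage I.3 — burden on accused; standard: the preponderance of the evidence (weight is at least 52).
    (d): 57 ≥ 52 [met]
    (e): 53 (prosecution's 45 disregarded) ≥ 52 [met]
  All elements met at the final stage.
Every stage carried; the accused prevails on this issue.
— Issue II —
Stage II.1 — burden on prosecution; standard: a preponderance (weight is at least 55).
    (f): 62 ≥ 55 [met]
  Stage II.1 is satisfied; the onus moves to the accused.
Stage II.2 — burden on accused; standard: a substantially-more-likely showing (weight is at least 77).
    (g): 76 < 77 [not met]
  The accused does not carry Stage II.2.
The prosecution prevails on this issue.
Per-issue: Issue I → accused; Issue II → prosecution. The prosecution must prevail on every issue; overall, the accused prevails.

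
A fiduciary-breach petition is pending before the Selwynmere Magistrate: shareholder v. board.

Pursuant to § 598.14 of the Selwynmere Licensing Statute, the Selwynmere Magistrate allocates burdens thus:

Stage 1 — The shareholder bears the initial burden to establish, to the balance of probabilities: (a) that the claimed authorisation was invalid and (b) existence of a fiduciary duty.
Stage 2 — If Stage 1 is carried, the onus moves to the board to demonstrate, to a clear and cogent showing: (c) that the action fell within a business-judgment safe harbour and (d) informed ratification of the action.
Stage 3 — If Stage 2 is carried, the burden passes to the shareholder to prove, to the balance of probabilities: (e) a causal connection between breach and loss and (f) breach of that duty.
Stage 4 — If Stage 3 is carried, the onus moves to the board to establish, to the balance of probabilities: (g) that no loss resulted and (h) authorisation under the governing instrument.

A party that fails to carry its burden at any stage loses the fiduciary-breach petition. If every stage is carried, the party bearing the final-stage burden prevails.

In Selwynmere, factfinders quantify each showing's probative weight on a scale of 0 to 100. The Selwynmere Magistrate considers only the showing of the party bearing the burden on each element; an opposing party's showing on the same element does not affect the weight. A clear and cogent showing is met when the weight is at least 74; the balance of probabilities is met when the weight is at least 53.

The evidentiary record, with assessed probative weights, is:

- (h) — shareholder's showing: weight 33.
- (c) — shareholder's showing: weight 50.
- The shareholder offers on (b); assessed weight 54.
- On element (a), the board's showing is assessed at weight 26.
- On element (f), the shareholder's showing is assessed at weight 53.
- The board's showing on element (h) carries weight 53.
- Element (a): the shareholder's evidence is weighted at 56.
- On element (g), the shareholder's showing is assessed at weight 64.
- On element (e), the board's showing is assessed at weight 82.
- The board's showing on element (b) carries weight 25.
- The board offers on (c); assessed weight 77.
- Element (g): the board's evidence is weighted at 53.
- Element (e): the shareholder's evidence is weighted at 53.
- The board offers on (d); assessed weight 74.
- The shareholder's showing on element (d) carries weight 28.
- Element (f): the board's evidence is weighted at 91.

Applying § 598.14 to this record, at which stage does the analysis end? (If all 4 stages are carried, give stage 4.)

At Stage 1 the shareholder must meet the balance of probabilities (weight is at least 53): on (a) the weight is 56 (the board's 26 is given no effect), ≥ 53, so (a) meets the standard; on (b) the weight is 54 (the board's 25 is given no effect), which does reach 53, so (b) meets the standard.
  Stage 1 carried; the burden shifts to the board.
At Stage 2 the board must meet a clear and cogent showing (weight is at least 74): on (c) the weight is 77 (the shareholder's 50 is given no effect), which does reach 74, so (c) meets the standard; on (d) the weight is 74 (the shareholder's 28 is given no effect), ≥ 74, so (d) meets the standard.
  Stage 2 carried; the burden shifts to the shareholder.
At Stage 3 the shareholder must meet the balance of probabilities (weight is at least 53): on (e) the weight is 53 (the board's 82 is given no effect), ≥ 53, so (e) meets the standard; on (f) the weight is 53 (the board's 91 is given no effect), which does reach 53, so (f) meets the standard.
  Stage 3 is satisfied; the onus moves to the board.
At Stage 4 the board must meet the balance of probabilities (weight is at least 53): on (g) the weight is 53 (the shareholder's 64 is given no effect), ≥ 53, so (g) meets the standard; on (h) the weight is 53 (the shareholder's 33 is given no effect), ≥ 53, so (h) meets the standard.
  Stage 4 carried; the final stage is satisfied.
All stages carried — the board prevails.

stage 4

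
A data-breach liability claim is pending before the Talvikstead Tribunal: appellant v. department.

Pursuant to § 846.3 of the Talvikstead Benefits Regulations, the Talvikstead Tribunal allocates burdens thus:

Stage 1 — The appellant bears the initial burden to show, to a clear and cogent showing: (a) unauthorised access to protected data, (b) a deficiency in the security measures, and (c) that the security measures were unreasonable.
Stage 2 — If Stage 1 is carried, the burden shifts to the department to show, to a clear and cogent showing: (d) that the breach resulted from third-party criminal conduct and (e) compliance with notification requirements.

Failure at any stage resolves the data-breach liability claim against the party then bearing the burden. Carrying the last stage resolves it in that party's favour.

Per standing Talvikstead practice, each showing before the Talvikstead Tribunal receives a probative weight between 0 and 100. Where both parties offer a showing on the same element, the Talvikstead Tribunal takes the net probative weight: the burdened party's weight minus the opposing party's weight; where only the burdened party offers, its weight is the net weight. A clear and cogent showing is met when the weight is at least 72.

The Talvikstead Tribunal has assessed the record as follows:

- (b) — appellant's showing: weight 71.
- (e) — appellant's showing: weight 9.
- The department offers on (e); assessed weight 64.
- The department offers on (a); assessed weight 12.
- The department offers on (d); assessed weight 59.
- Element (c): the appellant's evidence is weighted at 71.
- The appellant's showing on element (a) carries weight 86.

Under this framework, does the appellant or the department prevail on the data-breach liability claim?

Stage 1 (appellant, a clear and cogent showing, weight is at least 72): (a) net 86−12=74 ≥ 72 — meets; (b) 71 < 72 — fails; (c) 71 < 72 — fails.
  Not every element is met, so the appellant fails to carry Stage 1.
The analysis ends at Stage 1; the department prevails.

department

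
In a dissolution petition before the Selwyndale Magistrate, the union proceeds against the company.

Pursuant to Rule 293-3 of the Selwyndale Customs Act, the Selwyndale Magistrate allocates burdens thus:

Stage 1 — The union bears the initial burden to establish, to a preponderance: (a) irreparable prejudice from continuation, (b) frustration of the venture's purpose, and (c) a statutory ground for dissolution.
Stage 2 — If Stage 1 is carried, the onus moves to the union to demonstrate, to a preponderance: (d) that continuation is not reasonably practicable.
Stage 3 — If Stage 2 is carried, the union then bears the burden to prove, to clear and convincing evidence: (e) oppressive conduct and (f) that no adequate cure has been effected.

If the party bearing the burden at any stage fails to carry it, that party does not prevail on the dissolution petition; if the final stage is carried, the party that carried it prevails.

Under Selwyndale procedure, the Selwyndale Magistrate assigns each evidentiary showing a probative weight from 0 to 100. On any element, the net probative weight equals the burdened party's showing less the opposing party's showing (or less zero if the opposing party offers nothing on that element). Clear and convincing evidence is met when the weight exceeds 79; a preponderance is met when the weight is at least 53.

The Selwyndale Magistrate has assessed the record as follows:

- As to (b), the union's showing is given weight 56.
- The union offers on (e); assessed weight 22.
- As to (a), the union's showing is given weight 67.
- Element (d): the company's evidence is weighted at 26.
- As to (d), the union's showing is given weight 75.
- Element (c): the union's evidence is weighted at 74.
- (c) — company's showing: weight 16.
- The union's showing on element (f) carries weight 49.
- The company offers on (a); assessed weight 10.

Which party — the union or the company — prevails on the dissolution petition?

company

Stage 1 — burden on union; standard: a preponderance (weight is at least 53).
    (a): 67 − 10 = 57 ≥ 53 [met]
    (b): 56 ≥ 53 [met]
    (c): 74 − 16 = 58 ≥ 53 [met]
  Stage 1 carried; the burden remains with the union.
Stage 2 — burden on union; standard: a preponderance (weight is at least 53).
    (d): 75 − 26 = 49 < 53 [not met]
  Not every element is met, so the union fails to carry Stage 2.
So the company prevails.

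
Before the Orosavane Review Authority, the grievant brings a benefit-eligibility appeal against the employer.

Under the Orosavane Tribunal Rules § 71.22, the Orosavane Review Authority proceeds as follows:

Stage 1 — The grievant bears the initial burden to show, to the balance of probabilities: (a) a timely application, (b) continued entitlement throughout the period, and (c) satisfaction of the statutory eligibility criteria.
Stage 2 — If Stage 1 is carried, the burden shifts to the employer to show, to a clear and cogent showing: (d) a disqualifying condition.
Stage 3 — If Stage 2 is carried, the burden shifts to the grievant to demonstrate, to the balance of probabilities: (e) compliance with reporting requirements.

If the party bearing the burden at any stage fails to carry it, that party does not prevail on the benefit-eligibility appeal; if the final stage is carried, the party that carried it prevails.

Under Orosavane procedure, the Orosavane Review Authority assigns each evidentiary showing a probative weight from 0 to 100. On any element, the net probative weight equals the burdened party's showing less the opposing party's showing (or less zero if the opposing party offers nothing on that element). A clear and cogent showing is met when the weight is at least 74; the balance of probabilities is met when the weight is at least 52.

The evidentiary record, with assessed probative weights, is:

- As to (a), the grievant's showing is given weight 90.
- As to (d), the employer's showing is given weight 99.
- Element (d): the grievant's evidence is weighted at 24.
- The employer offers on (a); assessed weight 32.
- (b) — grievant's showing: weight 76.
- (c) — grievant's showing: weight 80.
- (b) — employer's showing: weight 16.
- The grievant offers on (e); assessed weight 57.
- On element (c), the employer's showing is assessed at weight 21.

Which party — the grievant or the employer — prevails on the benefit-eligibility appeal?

grievant

Stage 1 (grievant, the balance of probabilities, weight is at least 52): (a) net 90−32=58 ≥ 52 — meets; (b) net 76−16=60 ≥ 52 — meets; (c) net 80−21=59 ≥ 52 — meets.
  Stage 1 carried; the burden shifts to the employer.
Stage 2 (employer, a clear and cogent showing, weight is at least 74): (d) net 99−24=75 ≥ 74 — meets.
  All elements met. The burden passes to the grievant.
Stage 3 (grievant, the balance of probabilities, weight is at least 52): (e) 57 ≥ 52 — meets.
  All elements met at the final stage.
Every stage carried; the grievant prevails.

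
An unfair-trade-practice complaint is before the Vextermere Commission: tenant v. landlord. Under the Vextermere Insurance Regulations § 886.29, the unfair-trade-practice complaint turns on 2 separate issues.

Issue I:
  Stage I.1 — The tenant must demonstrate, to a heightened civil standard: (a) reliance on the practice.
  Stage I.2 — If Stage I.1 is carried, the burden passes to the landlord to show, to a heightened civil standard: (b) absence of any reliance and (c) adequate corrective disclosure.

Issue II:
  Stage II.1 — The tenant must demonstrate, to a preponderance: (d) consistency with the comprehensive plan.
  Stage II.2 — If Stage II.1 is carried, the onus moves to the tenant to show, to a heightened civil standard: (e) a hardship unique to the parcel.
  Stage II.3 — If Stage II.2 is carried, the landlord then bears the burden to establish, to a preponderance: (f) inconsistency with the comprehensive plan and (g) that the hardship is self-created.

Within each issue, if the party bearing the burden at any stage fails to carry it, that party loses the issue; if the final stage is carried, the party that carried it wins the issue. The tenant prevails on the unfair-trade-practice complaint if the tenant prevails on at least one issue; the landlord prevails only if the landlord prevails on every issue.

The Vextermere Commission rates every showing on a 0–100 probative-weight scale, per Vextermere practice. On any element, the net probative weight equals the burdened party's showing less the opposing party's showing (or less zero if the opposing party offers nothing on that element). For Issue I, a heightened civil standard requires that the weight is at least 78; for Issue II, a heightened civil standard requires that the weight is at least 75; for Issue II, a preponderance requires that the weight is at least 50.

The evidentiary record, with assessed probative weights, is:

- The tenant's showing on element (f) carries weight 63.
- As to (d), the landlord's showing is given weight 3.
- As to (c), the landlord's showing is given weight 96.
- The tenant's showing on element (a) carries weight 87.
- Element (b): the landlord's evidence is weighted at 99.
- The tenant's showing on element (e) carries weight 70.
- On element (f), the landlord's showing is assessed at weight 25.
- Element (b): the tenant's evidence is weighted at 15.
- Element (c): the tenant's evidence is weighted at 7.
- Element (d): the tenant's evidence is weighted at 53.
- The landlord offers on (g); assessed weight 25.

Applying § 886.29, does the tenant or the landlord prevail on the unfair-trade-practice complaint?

landlord

— Issue I —
At Stage I.1 the tenant must meet a heightened civil standard (weight is at least 78): on (a) the weight is 87, ≥ 78, so (a) meets the standard.
  All elements met. The burden passes to the landlord.
At Stage I.2 the landlord must meet a heightened civil standard (weight is at least 78): on (b) the weight is 99 less the opposing 15 gives net 84, ≥ 78, so (b) meets the standard; on (c) the weight is 96 less the opposing 7 gives net 89, ≥ 78, so (c) meets the standard.
  Stage I.2 carried; the final stage is satisfied.
With every stage satisfied, the landlord prevails on this issue.
— Issue II —
Stage II.1 (tenant, a preponderance, weight is at least 50): (d) net 53−3=50 ≥ 50 — meets.
  All elements met. The tenant retains the burden for Stage II.2.
Stage II.2 (tenant, a heightened civil standard, weight is at least 75): (e) 70 < 75 — fails.
  Not every element is met, so the tenant fails to carry Stage II.2.
The analysis ends at Stage II.2; the landlord prevails on this issue.
Per-issue: Issue I → landlord; Issue II → landlord. The tenant must prevail on at least one issue; overall, the landlord prevails.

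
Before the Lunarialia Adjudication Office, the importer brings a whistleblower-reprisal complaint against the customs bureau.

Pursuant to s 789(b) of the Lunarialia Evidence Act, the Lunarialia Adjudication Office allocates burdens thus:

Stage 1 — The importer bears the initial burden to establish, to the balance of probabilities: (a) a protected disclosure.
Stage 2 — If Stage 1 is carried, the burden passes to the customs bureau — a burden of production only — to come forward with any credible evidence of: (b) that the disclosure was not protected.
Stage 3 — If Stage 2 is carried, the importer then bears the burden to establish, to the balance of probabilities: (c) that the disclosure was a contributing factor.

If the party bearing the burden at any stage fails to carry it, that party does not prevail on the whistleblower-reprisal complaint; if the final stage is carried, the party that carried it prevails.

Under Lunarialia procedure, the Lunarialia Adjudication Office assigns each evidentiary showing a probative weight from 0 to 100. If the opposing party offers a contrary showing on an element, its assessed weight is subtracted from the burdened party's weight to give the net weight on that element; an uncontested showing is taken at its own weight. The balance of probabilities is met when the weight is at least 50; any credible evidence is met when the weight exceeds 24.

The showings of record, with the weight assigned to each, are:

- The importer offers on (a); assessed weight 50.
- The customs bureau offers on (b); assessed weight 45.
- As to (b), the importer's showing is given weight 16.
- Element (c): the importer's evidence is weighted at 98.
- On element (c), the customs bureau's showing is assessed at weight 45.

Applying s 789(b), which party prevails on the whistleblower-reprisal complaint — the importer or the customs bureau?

importer

Stage 1 — burden on importer; standard: the balance of probabilities (weight is at least 50).
    (a): 50 ≥ 50 [met]
  Stage 1 is satisfied; the onus moves to the customs bureau.
Stage 2 — burden on customs bureau; standard: any credible evidence (weight exceeds 24).
    (b): 45 − 16 = 29 > 24 [met]
  All elements met. The burden passes to the importer.
Stage 3 — burden on importer; standard: the balance of probabilities (weight is at least 50).
    (c): 98 − 45 = 53 ≥ 50 [met]
  The importer carries the last stage.
All stages carried — the importer prevails.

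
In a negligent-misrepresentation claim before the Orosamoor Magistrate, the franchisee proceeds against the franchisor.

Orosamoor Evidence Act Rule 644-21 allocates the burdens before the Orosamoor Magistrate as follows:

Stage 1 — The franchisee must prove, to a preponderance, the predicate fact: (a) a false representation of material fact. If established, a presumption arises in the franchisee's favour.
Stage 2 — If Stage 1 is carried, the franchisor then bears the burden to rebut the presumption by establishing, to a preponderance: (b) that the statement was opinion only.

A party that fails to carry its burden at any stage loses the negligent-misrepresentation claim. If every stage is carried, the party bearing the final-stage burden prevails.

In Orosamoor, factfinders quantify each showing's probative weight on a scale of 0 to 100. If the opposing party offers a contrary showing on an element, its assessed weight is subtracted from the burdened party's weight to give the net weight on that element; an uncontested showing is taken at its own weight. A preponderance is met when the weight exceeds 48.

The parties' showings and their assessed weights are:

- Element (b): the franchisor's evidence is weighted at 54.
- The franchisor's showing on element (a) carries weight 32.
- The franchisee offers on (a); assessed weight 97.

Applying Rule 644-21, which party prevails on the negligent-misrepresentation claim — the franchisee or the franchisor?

franchisor

At Stage 1 the franchisee must meet a preponderance (weight exceeds 48): on (a) the weight is 97 less the opposing 32 gives net 65, which does exceed 48, so (a) meets the standard.
  Stage 1 carried; the burden shifts to the franchisor.
At Stage 2 the franchisor must meet a preponderance (weight exceeds 48): on (b) the weight is 54, > 48, so (b) meets the standard.
  All elements met at the final stage.
Every stage carried; the franchisor prevails.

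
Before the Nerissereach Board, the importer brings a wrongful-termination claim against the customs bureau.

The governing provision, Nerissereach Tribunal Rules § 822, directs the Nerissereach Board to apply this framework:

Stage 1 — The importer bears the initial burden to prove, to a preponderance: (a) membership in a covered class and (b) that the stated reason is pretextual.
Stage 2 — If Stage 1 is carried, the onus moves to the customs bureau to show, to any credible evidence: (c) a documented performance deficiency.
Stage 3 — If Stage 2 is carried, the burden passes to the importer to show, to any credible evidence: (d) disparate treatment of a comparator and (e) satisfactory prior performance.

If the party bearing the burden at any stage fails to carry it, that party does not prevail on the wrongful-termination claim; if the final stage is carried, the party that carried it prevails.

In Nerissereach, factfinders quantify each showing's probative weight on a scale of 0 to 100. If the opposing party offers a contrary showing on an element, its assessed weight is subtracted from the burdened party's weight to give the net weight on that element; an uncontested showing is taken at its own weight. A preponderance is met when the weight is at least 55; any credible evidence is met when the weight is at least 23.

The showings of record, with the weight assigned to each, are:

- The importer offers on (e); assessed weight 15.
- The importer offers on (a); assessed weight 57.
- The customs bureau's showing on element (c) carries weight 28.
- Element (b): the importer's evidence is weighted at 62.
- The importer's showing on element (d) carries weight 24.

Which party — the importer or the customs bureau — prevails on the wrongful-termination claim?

customs bureau

Stage 1 (importer, a preponderance, weight is at least 55): (a) 57 ≥ 55 — meets; (b) 62 ≥ 55 — meets.
  The importer carries Stage 1; the customs bureau now bears the burden.
Stage 2 (customs bureau, any credible evidence, weight is at least 23): (c) 28 ≥ 23 — meets.
  Stage 2 is satisfied; the onus moves to the importer.
Stage 3 (importer, any credible evidence, weight is at least 23): (d) 24 ≥ 23 — meets; (e) 15 < 23 — fails.
  The importer does not carry Stage 3.
The customs bureau prevails.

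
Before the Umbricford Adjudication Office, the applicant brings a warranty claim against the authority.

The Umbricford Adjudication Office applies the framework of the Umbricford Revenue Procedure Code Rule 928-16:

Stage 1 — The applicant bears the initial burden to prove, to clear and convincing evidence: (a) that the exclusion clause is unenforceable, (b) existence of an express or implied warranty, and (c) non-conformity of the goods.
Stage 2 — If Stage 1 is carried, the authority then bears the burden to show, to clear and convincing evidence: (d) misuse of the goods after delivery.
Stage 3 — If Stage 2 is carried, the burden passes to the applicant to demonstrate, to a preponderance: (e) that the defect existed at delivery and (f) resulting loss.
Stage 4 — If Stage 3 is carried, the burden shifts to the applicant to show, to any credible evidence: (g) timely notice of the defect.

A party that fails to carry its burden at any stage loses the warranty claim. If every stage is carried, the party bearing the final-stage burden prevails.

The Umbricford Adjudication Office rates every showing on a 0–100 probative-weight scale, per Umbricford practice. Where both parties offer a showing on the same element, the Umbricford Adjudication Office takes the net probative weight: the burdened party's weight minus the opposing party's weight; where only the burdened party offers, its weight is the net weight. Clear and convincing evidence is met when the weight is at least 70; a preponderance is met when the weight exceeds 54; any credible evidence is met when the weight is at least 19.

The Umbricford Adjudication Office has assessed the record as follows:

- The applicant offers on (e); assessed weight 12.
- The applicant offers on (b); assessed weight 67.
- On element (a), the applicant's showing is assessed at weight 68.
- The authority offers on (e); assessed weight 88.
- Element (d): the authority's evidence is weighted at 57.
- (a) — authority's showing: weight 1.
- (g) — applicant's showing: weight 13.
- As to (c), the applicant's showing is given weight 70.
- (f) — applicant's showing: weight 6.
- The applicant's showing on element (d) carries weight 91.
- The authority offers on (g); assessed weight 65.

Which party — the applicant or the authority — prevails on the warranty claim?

Stage 1 (applicant, clear and convincing evidence, weight is at least 70): (a) net 68−1=67 < 70 — fails; (b) 67 < 70 — fails; (c) 70 ≥ 70 — meets.
  The applicant does not carry Stage 1.
The analysis ends at Stage 1; the authority prevails.

authority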